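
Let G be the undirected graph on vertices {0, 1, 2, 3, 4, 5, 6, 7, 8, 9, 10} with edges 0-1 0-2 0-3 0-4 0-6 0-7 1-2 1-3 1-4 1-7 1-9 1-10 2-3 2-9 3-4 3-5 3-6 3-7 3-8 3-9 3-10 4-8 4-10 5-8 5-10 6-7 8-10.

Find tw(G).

A width-3 tree decomposition is:
Bags: B1 = {1, 3, 4, 10}  B2 = {0, 1, 3, 4}  B3 = {0, 1, 2, 3}  B4 = {1, 2, 3, 9}  B5 = {3, 4, 8, 10}  B6 = {0, 1, 3, 7}  B7 = {3, 5, 8, 10}  B8 = {0, 3, 6, 7}
Tree: B1–B2, B2–B3, B3–B4, B1–B5, B3–B6, B5–B7, B6–B8
The largest bag has 4 vertices, giving width 3; this decomposition certifies tw(G) ≤ 3. For the lower bound, the 4 vertices {3, 4, 8, 10} are pairwise adjacent, and any tree decomposition puts a clique entirely inside one bag — forcing width ≥ 3. The upper and lower bounds meet at 3, so that is the treewidth.

3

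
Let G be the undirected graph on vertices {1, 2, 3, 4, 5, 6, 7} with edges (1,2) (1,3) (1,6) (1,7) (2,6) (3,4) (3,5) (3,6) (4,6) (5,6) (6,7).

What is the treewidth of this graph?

A width-2 tree decomposition is:
Bags: B1 = {3, 4, 6}  B2 = {3, 5, 6}  B3 = {1, 3, 6}  B4 = {1, 2, 6}  B5 = {1, 6, 7}
Tree: B1–B2, B2–B3, B3–B4, B3–B5
Every bag has size at most 3, so the width is 3 − 1 = 2 and tw(G) ≤ 2. On the other hand G contains the 3-clique {1, 2, 6}. A clique must lie in a single bag of any decomposition, so no decomposition can have width below 2. Therefore the treewidth is 2.

2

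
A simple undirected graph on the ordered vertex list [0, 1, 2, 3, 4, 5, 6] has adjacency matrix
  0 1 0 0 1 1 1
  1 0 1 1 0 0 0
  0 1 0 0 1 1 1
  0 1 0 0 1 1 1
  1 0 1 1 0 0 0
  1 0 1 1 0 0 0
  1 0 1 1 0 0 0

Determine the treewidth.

A width-3 tree decomposition is:
Bags: B1 = {0, 2, 3, 6}  B2 = {0, 2, 3, 5}  B3 = {0, 1, 2, 3}  B4 = {0, 2, 3, 4}
Tree: B1–B2, B2–B3, B3–B4
Each bag holds 4 vertices, so the decomposition has width 3, which upper-bounds the treewidth. For the lower bound: the 4 vertex sets {3,6}, {2,5}, {0}, {1} are disjoint, each induces a connected subgraph, and every pair is joined by at least one edge of G. Contracting each set to a single vertex therefore yields K_{4} as a minor, and since treewidth is minor-monotone, tw(G) ≥ tw(K_{4}) = 3. Hence tw(G) = 3 exactly.

3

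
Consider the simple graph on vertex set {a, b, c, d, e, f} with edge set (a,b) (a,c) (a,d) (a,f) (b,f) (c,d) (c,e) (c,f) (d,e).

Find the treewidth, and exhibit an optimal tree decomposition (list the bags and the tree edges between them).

Treewidth 2.
One such decomposition:
Bags: B1 = {a, c, d}  B2 = {a, c, f}  B3 = {a, b, f}  B4 = {c, d, e}
Tree: B1–B2, B2–B3, B1–B4

The largest bag has 3 vertices, giving width 2; this decomposition certifies tw(G) ≤ 2. For the lower bound, the 3 vertices {c, d, e} are pairwise adjacent, and any tree decomposition puts a clique entirely inside one bag — forcing width ≥ 2. Hence tw(G) = 2 exactly.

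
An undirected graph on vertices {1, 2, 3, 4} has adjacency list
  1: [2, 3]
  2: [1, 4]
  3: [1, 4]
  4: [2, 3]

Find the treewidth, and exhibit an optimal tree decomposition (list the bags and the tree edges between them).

Treewidth 2.
One optimal decomposition is:
Bags: B1 = {2, 3, 4}  B2 = {1, 2, 3}
Tree: B1–B2

Each bag holds 3 vertices, so the decomposition has width 2, which upper-bounds the treewidth. The edges 3–4–2–1–3 form a cycle, so G is not a tree and its treewidth is at least 2. Therefore the treewidth is 2.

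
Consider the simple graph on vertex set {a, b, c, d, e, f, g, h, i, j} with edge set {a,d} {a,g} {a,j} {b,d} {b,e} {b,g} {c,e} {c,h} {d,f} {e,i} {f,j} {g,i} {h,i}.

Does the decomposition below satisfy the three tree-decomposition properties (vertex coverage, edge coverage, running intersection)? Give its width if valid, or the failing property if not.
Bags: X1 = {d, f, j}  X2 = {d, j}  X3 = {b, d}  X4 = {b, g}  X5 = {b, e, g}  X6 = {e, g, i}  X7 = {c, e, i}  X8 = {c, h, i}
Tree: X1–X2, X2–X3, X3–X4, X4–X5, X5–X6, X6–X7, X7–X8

No — vertex a appears in no bag.

A tree decomposition must satisfy three properties: every vertex lies in some bag; for every edge, both endpoints lie together in some bag; and for every vertex, the bags containing it form a connected subtree. Here vertex a appears in no bag, so the decomposition is invalid.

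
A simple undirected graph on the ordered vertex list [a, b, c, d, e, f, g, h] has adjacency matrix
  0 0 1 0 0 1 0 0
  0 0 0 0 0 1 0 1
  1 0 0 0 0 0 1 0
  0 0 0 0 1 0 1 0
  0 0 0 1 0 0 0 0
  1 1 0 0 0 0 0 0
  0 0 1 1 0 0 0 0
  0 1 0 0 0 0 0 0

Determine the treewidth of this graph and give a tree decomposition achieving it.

Every bag has size at most 2, so the width is 2 − 1 = 1 and tw(G) ≤ 1. G has an edge, so its treewidth is at least 1. The upper and lower bounds meet at 1, so that is the treewidth.

Treewidth 1.
Bags: B1 = {b, h}  B2 = {b, f}  B3 = {a, f}  B4 = {a, c}  B5 = {c, g}  B6 = {d, g}  B7 = {d, e}
Tree: B1–B2, B2–B3, B3–B4, B4–B5, B5–B6, B6–B7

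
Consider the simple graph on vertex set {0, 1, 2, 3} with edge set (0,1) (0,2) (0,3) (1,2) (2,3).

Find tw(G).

2

A width-2 tree decomposition is:
Bags: B1 = {0, 2, 3}  B2 = {0, 1, 2}
Tree: B1–B2
The largest bag has 3 vertices, giving width 2; this decomposition certifies tw(G) ≤ 2. Conversely, {0, 1, 2} is a clique of size 3, and the vertices of any clique must share a bag in every tree decomposition; so some bag has ≥ 3 vertices and tw(G) ≥ 2. Combining the bounds, tw(G) = 2.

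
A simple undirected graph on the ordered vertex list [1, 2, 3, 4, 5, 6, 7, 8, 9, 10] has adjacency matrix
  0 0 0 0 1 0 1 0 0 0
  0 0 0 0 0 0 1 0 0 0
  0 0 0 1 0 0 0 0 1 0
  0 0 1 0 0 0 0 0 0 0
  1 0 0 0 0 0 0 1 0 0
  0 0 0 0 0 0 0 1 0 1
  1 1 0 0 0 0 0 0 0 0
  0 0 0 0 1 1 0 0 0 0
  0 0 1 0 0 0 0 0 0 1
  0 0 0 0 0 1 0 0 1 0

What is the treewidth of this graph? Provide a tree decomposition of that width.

The largest bag has 2 vertices, giving width 1; this decomposition certifies tw(G) ≤ 1. G has an edge, so its treewidth is at least 1. The upper and lower bounds meet at 1, so that is the treewidth.

Treewidth 1.
One optimal decomposition is:
Bags: B1 = {3, 4}  B2 = {3, 9}  B3 = {9, 10}  B4 = {6, 10}  B5 = {6, 8}  B6 = {5, 8}  B7 = {1, 5}  B8 = {1, 7}  B9 = {2, 7}
Tree: B1–B2, B2–B3, B3–B4, B4–B5, B5–B6, B6–B7, B7–B8, B8–B9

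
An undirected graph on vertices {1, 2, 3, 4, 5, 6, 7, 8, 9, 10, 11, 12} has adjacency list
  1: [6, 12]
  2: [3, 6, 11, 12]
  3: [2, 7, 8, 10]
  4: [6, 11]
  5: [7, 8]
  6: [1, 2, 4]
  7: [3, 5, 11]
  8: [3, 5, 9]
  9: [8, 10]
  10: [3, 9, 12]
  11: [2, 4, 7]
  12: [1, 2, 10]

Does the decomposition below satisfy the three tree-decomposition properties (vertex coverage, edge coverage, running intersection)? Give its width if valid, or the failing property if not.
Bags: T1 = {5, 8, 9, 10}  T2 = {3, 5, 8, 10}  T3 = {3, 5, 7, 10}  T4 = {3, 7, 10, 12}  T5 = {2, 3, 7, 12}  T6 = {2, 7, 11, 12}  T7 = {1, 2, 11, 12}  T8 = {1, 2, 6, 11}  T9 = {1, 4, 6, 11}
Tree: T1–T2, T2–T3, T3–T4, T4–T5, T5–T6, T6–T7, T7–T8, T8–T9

Yes; width 3.

Vertex coverage: the bags together contain {1, 2, 3, 4, 5, 6, 7, 8, 9, 10, 11, 12}, the full vertex set. Edge coverage: each edge of G has both endpoints in at least one bag. Running intersection: for every vertex, the bags containing it form a connected subtree. All three properties hold, so this is a valid tree decomposition of width max|bag| − 1 = 3, and hence tw(G) ≤ 3.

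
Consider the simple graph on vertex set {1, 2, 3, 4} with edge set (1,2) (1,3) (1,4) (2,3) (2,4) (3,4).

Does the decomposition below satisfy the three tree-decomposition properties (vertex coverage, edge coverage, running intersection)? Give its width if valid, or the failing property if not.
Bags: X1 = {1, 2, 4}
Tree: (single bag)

A tree decomposition must satisfy three properties: every vertex lies in some bag; for every edge, both endpoints lie together in some bag; and for every vertex, the bags containing it form a connected subtree. Here vertex 3 appears in no bag, so the decomposition is invalid.

No — vertex 3 appears in no bag.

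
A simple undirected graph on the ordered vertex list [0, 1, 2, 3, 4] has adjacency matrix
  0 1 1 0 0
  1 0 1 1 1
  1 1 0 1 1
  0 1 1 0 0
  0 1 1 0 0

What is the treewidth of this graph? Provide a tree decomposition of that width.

Treewidth 2.
One such decomposition:
Bags: B1 = {1, 2, 3}  B2 = {0, 1, 2}  B3 = {1, 2, 4}
Tree: B1–B2, B1–B3

The largest bag has 3 vertices, giving width 2; this decomposition certifies tw(G) ≤ 2. Conversely, {0, 1, 2} is a clique of size 3, and the vertices of any clique must share a bag in every tree decomposition; so some bag has ≥ 3 vertices and tw(G) ≥ 2. Therefore the treewidth is 2.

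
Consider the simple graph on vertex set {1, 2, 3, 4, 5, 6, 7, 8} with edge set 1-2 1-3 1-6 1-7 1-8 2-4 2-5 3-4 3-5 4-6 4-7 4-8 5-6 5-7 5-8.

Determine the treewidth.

3

A width-3 tree decomposition is:
Bags: B1 = {1, 2, 4, 5}  B2 = {1, 4, 5, 6}  B3 = {1, 3, 4, 5}  B4 = {1, 4, 5, 7}  B5 = {1, 4, 5, 8}
Tree: B1–B2, B2–B3, B3–B4, B4–B5
Each bag holds 4 vertices, so the decomposition has width 3, which upper-bounds the treewidth. For the lower bound: the 4 vertex sets {2,4}, {1,6}, {5}, {3} are disjoint, each induces a connected subgraph, and every pair is joined by at least one edge of G. Contracting each set to a single vertex therefore yields K_{4} as a minor, and since treewidth is minor-monotone, tw(G) ≥ tw(K_{4}) = 3. Hence tw(G) = 3 exactly.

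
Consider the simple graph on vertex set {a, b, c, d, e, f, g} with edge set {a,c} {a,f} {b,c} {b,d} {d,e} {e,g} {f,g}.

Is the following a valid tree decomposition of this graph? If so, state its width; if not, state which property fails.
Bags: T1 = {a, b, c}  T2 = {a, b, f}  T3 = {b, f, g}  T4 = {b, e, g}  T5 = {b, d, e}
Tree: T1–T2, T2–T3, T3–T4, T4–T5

Checking the three conditions: (i) the bags cover all of {a, b, c, d, e, f, g}; (ii) for each edge, some bag contains both endpoints; (iii) the bags containing any fixed vertex form a subtree. All hold, so the decomposition is valid with width 3 − 1 = 2.

Yes; width 2.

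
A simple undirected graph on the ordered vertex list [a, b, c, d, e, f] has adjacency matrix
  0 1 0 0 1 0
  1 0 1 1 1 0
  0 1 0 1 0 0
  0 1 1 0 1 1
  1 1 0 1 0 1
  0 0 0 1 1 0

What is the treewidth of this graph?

2

A width-2 tree decomposition is:
Bags: B1 = {b, d, e}  B2 = {d, e, f}  B3 = {a, b, e}  B4 = {b, c, d}
Tree: B1–B2, B1–B3, B1–B4
The largest bag has 3 vertices, giving width 2; this decomposition certifies tw(G) ≤ 2. On the other hand G contains the 3-clique {d, e, f}. A clique must lie in a single bag of any decomposition, so no decomposition can have width below 2. Therefore the treewidth is 2.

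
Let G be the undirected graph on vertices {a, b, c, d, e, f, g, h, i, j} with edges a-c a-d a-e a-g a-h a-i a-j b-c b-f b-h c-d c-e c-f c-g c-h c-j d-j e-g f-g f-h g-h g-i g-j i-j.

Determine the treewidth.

A width-3 tree decomposition is:
Bags: B1 = {a, c, g, h}  B2 = {a, c, g, j}  B3 = {c, f, g, h}  B4 = {a, c, d, j}  B5 = {b, c, f, h}  B6 = {a, g, i, j}  B7 = {a, c, e, g}
Tree: B1–B2, B1–B3, B2–B4, B3–B5, B2–B6, B1–B7
The largest bag has 4 vertices, giving width 3; this decomposition certifies tw(G) ≤ 3. On the other hand G contains the 4-clique {a, c, d, j}. A clique must lie in a single bag of any decomposition, so no decomposition can have width below 3. Hence tw(G) = 3 exactly.

3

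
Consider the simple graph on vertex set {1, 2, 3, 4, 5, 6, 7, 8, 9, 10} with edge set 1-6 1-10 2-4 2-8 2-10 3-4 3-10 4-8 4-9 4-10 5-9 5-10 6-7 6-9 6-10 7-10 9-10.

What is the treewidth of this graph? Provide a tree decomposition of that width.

The largest bag has 3 vertices, giving width 2; this decomposition certifies tw(G) ≤ 2. Conversely, {2, 4, 8} is a clique of size 3, and the vertices of any clique must share a bag in every tree decomposition; so some bag has ≥ 3 vertices and tw(G) ≥ 2. The upper and lower bounds meet at 2, so that is the treewidth.

Treewidth 2.
Bags: B1 = {2, 4, 10}  B2 = {4, 9, 10}  B3 = {6, 9, 10}  B4 = {5, 9, 10}  B5 = {6, 7, 10}  B6 = {3, 4, 10}  B7 = {1, 6, 10}  B8 = {2, 4, 8}
Tree: B1–B2, B2–B3, B2–B4, B3–B5, B2–B6, B5–B7, B1–B8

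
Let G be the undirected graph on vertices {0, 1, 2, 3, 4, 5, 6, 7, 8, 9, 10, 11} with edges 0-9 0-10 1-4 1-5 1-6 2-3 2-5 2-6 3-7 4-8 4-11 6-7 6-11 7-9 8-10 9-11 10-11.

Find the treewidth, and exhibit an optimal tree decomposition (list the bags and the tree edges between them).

Each bag holds 4 vertices, so the decomposition has width 3, which upper-bounds the treewidth. For the lower bound: the 4 vertex sets {0,8,10}, {4}, {11}, {1,6,7,9} are disjoint, each induces a connected subgraph, and every pair is joined by at least one edge of G. Contracting each set to a single vertex therefore yields K_{4} as a minor, and since treewidth is minor-monotone, tw(G) ≥ tw(K_{4}) = 3. Combining the bounds, tw(G) = 3.

Treewidth 3.
Bags: B1 = {0, 4, 8, 10}  B2 = {0, 4, 10, 11}  B3 = {0, 4, 9, 11}  B4 = {1, 4, 9, 11}  B5 = {1, 6, 9, 11}  B6 = {1, 6, 7, 9}  B7 = {1, 5, 6, 7}  B8 = {2, 5, 6, 7}  B9 = {2, 3, 5, 7}
Tree: B1–B2, B2–B3, B3–B4, B4–B5, B5–B6, B6–B7, B7–B8, B8–B9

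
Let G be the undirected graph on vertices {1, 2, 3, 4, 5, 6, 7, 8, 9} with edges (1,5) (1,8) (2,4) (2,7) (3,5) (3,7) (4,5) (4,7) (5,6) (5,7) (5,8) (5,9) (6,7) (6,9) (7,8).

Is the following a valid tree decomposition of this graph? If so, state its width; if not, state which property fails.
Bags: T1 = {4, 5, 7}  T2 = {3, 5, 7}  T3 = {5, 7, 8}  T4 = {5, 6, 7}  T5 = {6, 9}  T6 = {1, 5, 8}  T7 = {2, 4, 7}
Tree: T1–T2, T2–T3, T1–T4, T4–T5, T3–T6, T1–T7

A tree decomposition must satisfy three properties: every vertex lies in some bag; for every edge, both endpoints lie together in some bag; and for every vertex, the bags containing it form a connected subtree. Here edge (5,9) lies in no bag, so the decomposition is invalid.

No — edge (5,9) lies in no bag.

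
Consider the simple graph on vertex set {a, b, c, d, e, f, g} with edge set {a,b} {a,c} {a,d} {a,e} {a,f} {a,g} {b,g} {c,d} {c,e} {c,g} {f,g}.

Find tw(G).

2

A width-2 tree decomposition is:
Bags: B1 = {a, c, g}  B2 = {a, f, g}  B3 = {a, b, g}  B4 = {a, c, e}  B5 = {a, c, d}
Tree: B1–B2, B2–B3, B1–B4, B4–B5
Each bag holds 3 vertices, so the decomposition has width 2, which upper-bounds the treewidth. For the lower bound, the 3 vertices {a, c, d} are pairwise adjacent, and any tree decomposition puts a clique entirely inside one bag — forcing width ≥ 2. Combining the bounds, tw(G) = 2.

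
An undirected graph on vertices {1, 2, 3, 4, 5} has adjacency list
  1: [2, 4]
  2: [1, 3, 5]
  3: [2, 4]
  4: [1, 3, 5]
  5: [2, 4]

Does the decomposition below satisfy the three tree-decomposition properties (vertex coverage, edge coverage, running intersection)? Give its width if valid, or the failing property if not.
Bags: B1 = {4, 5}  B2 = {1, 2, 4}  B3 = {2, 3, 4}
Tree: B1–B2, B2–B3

A tree decomposition must satisfy three properties: every vertex lies in some bag; for every edge, both endpoints lie together in some bag; and for every vertex, the bags containing it form a connected subtree. Here edge (2,5) lies in no bag, so the decomposition is invalid.

No — edge (2,5) lies in no bag.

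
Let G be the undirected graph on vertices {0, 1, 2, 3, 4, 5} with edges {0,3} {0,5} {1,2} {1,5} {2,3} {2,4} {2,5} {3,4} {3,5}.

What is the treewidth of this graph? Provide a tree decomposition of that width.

Treewidth 2.
One optimal decomposition is:
Bags: B1 = {2, 3, 5}  B2 = {1, 2, 5}  B3 = {2, 3, 4}  B4 = {0, 3, 5}
Tree: B1–B2, B1–B3, B1–B4

Every bag has size at most 3, so the width is 3 − 1 = 2 and tw(G) ≤ 2. On the other hand G contains the 3-clique {0, 3, 5}. A clique must lie in a single bag of any decomposition, so no decomposition can have width below 2. Combining the bounds, tw(G) = 2.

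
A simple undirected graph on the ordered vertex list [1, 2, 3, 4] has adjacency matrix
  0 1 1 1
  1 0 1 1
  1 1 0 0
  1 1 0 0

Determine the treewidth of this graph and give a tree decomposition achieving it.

Every bag has size at most 3, so the width is 3 − 1 = 2 and tw(G) ≤ 2. For the lower bound, the 3 vertices {1, 2, 3} are pairwise adjacent, and any tree decomposition puts a clique entirely inside one bag — forcing width ≥ 2. Hence tw(G) = 2 exactly.

Treewidth 2.
One optimal decomposition is:
Bags: B1 = {1, 2, 3}  B2 = {1, 2, 4}
Tree: B1–B2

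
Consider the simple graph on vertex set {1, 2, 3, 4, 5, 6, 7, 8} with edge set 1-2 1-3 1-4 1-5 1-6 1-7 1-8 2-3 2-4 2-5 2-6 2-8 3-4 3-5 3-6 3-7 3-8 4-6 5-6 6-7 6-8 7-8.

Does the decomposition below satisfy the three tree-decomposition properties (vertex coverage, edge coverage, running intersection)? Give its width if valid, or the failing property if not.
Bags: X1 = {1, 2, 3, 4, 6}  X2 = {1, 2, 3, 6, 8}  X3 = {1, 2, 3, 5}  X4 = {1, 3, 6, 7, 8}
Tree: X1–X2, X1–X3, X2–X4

No — edge (6,5) lies in no bag.

A tree decomposition must satisfy three properties: every vertex lies in some bag; for every edge, both endpoints lie together in some bag; and for every vertex, the bags containing it form a connected subtree. Here edge (6,5) lies in no bag, so the decomposition is invalid.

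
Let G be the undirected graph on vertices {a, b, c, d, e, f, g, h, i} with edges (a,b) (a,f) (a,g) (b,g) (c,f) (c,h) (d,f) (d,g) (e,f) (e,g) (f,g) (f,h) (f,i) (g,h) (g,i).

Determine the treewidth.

A width-2 tree decomposition is:
Bags: B1 = {f, g, i}  B2 = {e, f, g}  B3 = {f, g, h}  B4 = {c, f, h}  B5 = {a, f, g}  B6 = {d, f, g}  B7 = {a, b, g}
Tree: B1–B2, B1–B3, B3–B4, B3–B5, B1–B6, B5–B7
Each bag holds 3 vertices, so the decomposition has width 2, which upper-bounds the treewidth. On the other hand G contains the 3-clique {d, f, g}. A clique must lie in a single bag of any decomposition, so no decomposition can have width below 2. The upper and lower bounds meet at 2, so that is the treewidth.

2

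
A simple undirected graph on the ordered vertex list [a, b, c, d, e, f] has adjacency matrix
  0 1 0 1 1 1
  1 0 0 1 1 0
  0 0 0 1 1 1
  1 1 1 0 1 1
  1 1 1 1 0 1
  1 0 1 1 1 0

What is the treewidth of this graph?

A width-3 tree decomposition is:
Bags: B1 = {a, b, d, e}  B2 = {a, d, e, f}  B3 = {c, d, e, f}
Tree: B1–B2, B2–B3
The largest bag has 4 vertices, giving width 3; this decomposition certifies tw(G) ≤ 3. Conversely, {c, d, e, f} is a clique of size 4, and the vertices of any clique must share a bag in every tree decomposition; so some bag has ≥ 4 vertices and tw(G) ≥ 3. The upper and lower bounds meet at 3, so that is the treewidth.

3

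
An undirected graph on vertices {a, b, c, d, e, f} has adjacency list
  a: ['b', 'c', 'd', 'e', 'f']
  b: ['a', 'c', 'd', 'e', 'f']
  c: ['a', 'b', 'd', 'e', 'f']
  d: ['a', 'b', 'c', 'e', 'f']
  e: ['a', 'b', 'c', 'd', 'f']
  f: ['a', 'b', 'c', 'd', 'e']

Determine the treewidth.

5

A width-5 tree decomposition is:
Bags: B1 = {a, b, c, d, e, f}
Tree: (single bag)
A single bag containing all 6 vertices is trivially a valid decomposition of width 5. For the lower bound, the 6 vertices {a, b, c, d, e, f} are pairwise adjacent, and any tree decomposition puts a clique entirely inside one bag — forcing width ≥ 5. Therefore the treewidth is 5.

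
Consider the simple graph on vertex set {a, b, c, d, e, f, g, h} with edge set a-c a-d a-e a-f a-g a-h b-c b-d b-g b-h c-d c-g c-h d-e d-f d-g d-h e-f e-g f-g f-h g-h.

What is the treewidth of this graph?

4

A width-4 tree decomposition is:
Bags: B1 = {a, c, d, g, h}  B2 = {a, d, f, g, h}  B3 = {b, c, d, g, h}  B4 = {a, d, e, f, g}
Tree: B1–B2, B1–B3, B2–B4
Every bag has size at most 5, so the width is 5 − 1 = 4 and tw(G) ≤ 4. On the other hand G contains the 5-clique {a, d, e, f, g}. A clique must lie in a single bag of any decomposition, so no decomposition can have width below 4. Therefore the treewidth is 4.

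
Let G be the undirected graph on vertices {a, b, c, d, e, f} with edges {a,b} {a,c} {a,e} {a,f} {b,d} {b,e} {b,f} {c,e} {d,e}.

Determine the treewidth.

2

A width-2 tree decomposition is:
Bags: B1 = {a, b, e}  B2 = {a, b, f}  B3 = {b, d, e}  B4 = {a, c, e}
Tree: B1–B2, B1–B3, B1–B4
Each bag holds 3 vertices, so the decomposition has width 2, which upper-bounds the treewidth. For the lower bound, the 3 vertices {b, d, e} are pairwise adjacent, and any tree decomposition puts a clique entirely inside one bag — forcing width ≥ 2. Therefore the treewidth is 2.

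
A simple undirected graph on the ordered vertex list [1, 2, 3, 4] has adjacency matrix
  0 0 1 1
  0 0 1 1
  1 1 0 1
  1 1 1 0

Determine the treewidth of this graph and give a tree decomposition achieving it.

Treewidth 2.
Bags: B1 = {1, 3, 4}  B2 = {2, 3, 4}
Tree: B1–B2

Every bag has size at most 3, so the width is 3 − 1 = 2 and tw(G) ≤ 2. On the other hand G contains the 3-clique {1, 3, 4}. A clique must lie in a single bag of any decomposition, so no decomposition can have width below 2. Combining the bounds, tw(G) = 2.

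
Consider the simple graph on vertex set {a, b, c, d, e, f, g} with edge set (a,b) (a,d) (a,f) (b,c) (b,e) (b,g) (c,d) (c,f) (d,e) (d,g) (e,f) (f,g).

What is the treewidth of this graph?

3

A width-3 tree decomposition is:
Bags: B1 = {b, d, e, f}  B2 = {b, d, f, g}  B3 = {b, c, d, f}  B4 = {a, b, d, f}
Tree: B1–B2, B2–B3, B3–B4
Every bag has size at most 4, so the width is 4 − 1 = 3 and tw(G) ≤ 3. For the lower bound: the 4 vertex sets {d,e}, {b,g}, {f}, {c} are disjoint, each induces a connected subgraph, and every pair is joined by at least one edge of G. Contracting each set to a single vertex therefore yields K_{4} as a minor, and since treewidth is minor-monotone, tw(G) ≥ tw(K_{4}) = 3. The upper and lower bounds meet at 3, so that is the treewidth.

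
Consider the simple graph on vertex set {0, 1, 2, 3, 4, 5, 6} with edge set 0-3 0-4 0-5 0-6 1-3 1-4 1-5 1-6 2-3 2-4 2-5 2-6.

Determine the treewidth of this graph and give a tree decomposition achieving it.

Every bag has size at most 4, so the width is 4 − 1 = 3 and tw(G) ≤ 3. For the lower bound: the 4 vertex sets {0,3}, {1,6}, {2}, {5} are disjoint, each induces a connected subgraph, and every pair is joined by at least one edge of G. Contracting each set to a single vertex therefore yields K_{4} as a minor, and since treewidth is minor-monotone, tw(G) ≥ tw(K_{4}) = 3. Hence tw(G) = 3 exactly.

Treewidth 3.
One such decomposition:
Bags: B1 = {0, 1, 2, 3}  B2 = {0, 1, 2, 6}  B3 = {0, 1, 2, 5}  B4 = {0, 1, 2, 4}
Tree: B1–B2, B2–B3, B3–B4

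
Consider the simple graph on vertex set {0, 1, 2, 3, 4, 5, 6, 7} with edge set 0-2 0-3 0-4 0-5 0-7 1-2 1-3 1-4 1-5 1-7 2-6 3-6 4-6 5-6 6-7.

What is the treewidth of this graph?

A width-3 tree decomposition is:
Bags: B1 = {0, 1, 4, 6}  B2 = {0, 1, 3, 6}  B3 = {0, 1, 5, 6}  B4 = {0, 1, 6, 7}  B5 = {0, 1, 2, 6}
Tree: B1–B2, B2–B3, B3–B4, B4–B5
Each bag holds 4 vertices, so the decomposition has width 3, which upper-bounds the treewidth. For the lower bound: the 4 vertex sets {1,4}, {3,6}, {0}, {5} are disjoint, each induces a connected subgraph, and every pair is joined by at least one edge of G. Contracting each set to a single vertex therefore yields K_{4} as a minor, and since treewidth is minor-monotone, tw(G) ≥ tw(K_{4}) = 3. Hence tw(G) = 3 exactly.

3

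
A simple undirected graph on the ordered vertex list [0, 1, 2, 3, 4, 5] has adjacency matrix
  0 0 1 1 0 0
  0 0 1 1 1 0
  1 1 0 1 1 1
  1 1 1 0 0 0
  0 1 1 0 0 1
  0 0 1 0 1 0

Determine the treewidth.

2

A width-2 tree decomposition is:
Bags: B1 = {1, 2, 4}  B2 = {1, 2, 3}  B3 = {0, 2, 3}  B4 = {2, 4, 5}
Tree: B1–B2, B2–B3, B1–B4
The largest bag has 3 vertices, giving width 2; this decomposition certifies tw(G) ≤ 2. On the other hand G contains the 3-clique {0, 2, 3}. A clique must lie in a single bag of any decomposition, so no decomposition can have width below 2. Hence tw(G) = 2 exactly.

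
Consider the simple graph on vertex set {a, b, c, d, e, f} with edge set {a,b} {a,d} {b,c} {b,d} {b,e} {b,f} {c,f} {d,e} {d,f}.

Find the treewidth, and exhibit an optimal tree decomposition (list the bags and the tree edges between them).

Treewidth 2.
One such decomposition:
Bags: B1 = {b, c, f}  B2 = {b, d, f}  B3 = {a, b, d}  B4 = {b, d, e}
Tree: B1–B2, B2–B3, B3–B4

Every bag has size at most 3, so the width is 3 − 1 = 2 and tw(G) ≤ 2. For the lower bound, the 3 vertices {b, d, e} are pairwise adjacent, and any tree decomposition puts a clique entirely inside one bag — forcing width ≥ 2. Combining the bounds, tw(G) = 2.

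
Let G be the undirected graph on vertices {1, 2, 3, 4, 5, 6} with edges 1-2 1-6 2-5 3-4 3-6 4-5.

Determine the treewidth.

A width-2 tree decomposition is:
Bags: B1 = {2, 4, 5}  B2 = {2, 3, 4}  B3 = {2, 3, 6}  B4 = {1, 2, 6}
Tree: B1–B2, B2–B3, B3–B4
The largest bag has 3 vertices, giving width 2; this decomposition certifies tw(G) ≤ 2. The edges 2–5–4–3–6–1–2 form a cycle, so G is not a tree and its treewidth is at least 2. Therefore the treewidth is 2.

2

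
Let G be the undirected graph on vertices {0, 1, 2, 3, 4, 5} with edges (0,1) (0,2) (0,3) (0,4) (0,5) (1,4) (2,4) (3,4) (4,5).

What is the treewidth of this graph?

2

A width-2 tree decomposition is:
Bags: B1 = {0, 1, 4}  B2 = {0, 3, 4}  B3 = {0, 2, 4}  B4 = {0, 4, 5}
Tree: B1–B2, B1–B3, B2–B4
Every bag has size at most 3, so the width is 3 − 1 = 2 and tw(G) ≤ 2. For the lower bound, the 3 vertices {0, 1, 4} are pairwise adjacent, and any tree decomposition puts a clique entirely inside one bag — forcing width ≥ 2. Combining the bounds, tw(G) = 2.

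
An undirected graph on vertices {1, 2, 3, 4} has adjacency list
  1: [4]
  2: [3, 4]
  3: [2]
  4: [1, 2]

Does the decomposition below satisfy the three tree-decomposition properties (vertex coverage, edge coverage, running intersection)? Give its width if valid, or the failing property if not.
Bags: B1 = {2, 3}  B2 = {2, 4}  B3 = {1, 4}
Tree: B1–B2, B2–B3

Every vertex of G appears in some bag (union = {1, 2, 3, 4}); every edge is covered by a bag; and for each vertex v the set of bags containing v is connected in the bag tree. The decomposition is therefore valid. The largest bag has 2 vertices, so the width is 1.

Yes; width 1.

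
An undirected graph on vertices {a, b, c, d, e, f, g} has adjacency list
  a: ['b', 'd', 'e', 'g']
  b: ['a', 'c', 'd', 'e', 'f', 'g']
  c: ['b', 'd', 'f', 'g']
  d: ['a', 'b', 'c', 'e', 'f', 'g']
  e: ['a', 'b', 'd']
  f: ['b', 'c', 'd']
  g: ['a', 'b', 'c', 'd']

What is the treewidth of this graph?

3

A width-3 tree decomposition is:
Bags: B1 = {a, b, d, g}  B2 = {b, c, d, g}  B3 = {a, b, d, e}  B4 = {b, c, d, f}
Tree: B1–B2, B1–B3, B2–B4
Every bag has size at most 4, so the width is 4 − 1 = 3 and tw(G) ≤ 3. Conversely, {b, c, d, g} is a clique of size 4, and the vertices of any clique must share a bag in every tree decomposition; so some bag has ≥ 4 vertices and tw(G) ≥ 3. Hence tw(G) = 3 exactly.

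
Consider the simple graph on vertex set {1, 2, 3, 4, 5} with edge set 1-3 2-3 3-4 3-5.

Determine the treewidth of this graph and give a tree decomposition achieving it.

The largest bag has 2 vertices, giving width 1; this decomposition certifies tw(G) ≤ 1. Since G has at least one edge (e.g. 3–4), it is not an edgeless graph, so tw(G) ≥ 1. Hence tw(G) = 1 exactly.

Treewidth 1.
One optimal decomposition is:
Bags: B1 = {3, 4}  B2 = {3, 5}  B3 = {2, 3}  B4 = {1, 3}
Tree: B1–B2, B1–B3, B1–B4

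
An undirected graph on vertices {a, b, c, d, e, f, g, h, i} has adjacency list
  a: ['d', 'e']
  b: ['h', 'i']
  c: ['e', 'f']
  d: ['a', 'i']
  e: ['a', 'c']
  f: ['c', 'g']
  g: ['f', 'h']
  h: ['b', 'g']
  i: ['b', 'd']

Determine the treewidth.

2

A width-2 tree decomposition is:
Bags: B1 = {b, g, h}  B2 = {b, g, i}  B3 = {d, g, i}  B4 = {a, d, g}  B5 = {a, e, g}  B6 = {c, e, g}  B7 = {c, f, g}
Tree: B1–B2, B2–B3, B3–B4, B4–B5, B5–B6, B6–B7
The largest bag has 3 vertices, giving width 2; this decomposition certifies tw(G) ≤ 2. For the lower bound, G contains the cycle g–h–b–i–d–a–e–c–f–g, so G is not a forest; only forests have treewidth ≤ 1, hence tw(G) ≥ 2. Combining the bounds, tw(G) = 2.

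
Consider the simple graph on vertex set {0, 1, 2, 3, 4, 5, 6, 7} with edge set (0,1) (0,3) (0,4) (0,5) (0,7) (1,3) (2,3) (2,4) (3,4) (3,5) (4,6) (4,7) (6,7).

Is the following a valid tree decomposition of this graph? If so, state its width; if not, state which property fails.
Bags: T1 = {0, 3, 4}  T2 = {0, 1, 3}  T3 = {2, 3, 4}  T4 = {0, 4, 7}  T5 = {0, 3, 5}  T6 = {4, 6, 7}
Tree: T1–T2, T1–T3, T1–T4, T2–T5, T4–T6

Yes; width 2.

Vertex coverage: the bags together contain {0, 1, 2, 3, 4, 5, 6, 7}, the full vertex set. Edge coverage: each edge of G has both endpoints in at least one bag. Running intersection: for every vertex, the bags containing it form a connected subtree. All three properties hold, so this is a valid tree decomposition of width max|bag| − 1 = 2, and hence tw(G) ≤ 2.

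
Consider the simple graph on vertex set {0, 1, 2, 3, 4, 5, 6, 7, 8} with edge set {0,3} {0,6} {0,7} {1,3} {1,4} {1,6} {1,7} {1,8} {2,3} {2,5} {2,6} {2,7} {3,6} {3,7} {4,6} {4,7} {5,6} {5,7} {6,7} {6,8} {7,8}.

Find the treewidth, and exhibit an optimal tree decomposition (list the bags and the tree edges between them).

Treewidth 3.
One such decomposition:
Bags: B1 = {0, 3, 6, 7}  B2 = {1, 3, 6, 7}  B3 = {1, 4, 6, 7}  B4 = {1, 6, 7, 8}  B5 = {2, 3, 6, 7}  B6 = {2, 5, 6, 7}
Tree: B1–B2, B2–B3, B3–B4, B1–B5, B5–B6

The largest bag has 4 vertices, giving width 3; this decomposition certifies tw(G) ≤ 3. On the other hand G contains the 4-clique {0, 3, 6, 7}. A clique must lie in a single bag of any decomposition, so no decomposition can have width below 3. Combining the bounds, tw(G) = 3.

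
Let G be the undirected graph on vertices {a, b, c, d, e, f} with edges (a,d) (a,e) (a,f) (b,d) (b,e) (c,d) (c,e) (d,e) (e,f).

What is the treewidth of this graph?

2

A width-2 tree decomposition is:
Bags: B1 = {a, d, e}  B2 = {c, d, e}  B3 = {b, d, e}  B4 = {a, e, f}
Tree: B1–B2, B1–B3, B1–B4
The largest bag has 3 vertices, giving width 2; this decomposition certifies tw(G) ≤ 2. For the lower bound, the 3 vertices {c, d, e} are pairwise adjacent, and any tree decomposition puts a clique entirely inside one bag — forcing width ≥ 2. Therefore the treewidth is 2.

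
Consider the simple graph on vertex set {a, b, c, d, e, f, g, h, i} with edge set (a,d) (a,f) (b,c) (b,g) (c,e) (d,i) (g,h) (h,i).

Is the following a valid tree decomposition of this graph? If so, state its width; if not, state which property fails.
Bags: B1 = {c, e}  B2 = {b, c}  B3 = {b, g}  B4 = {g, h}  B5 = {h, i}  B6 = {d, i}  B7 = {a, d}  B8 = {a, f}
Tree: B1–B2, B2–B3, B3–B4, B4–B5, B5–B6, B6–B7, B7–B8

Yes; width 1.

Vertex coverage: the bags together contain {a, b, c, d, e, f, g, h, i}, the full vertex set. Edge coverage: each edge of G has both endpoints in at least one bag. Running intersection: for every vertex, the bags containing it form a connected subtree. All three properties hold, so this is a valid tree decomposition of width max|bag| − 1 = 1, and hence tw(G) ≤ 1.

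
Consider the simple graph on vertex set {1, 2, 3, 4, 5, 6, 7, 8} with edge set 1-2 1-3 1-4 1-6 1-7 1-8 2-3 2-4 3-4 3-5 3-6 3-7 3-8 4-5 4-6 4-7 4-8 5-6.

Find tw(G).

3

A width-3 tree decomposition is:
Bags: B1 = {1, 2, 3, 4}  B2 = {1, 3, 4, 6}  B3 = {3, 4, 5, 6}  B4 = {1, 3, 4, 7}  B5 = {1, 3, 4, 8}
Tree: B1–B2, B2–B3, B2–B4, B1–B5
The largest bag has 4 vertices, giving width 3; this decomposition certifies tw(G) ≤ 3. On the other hand G contains the 4-clique {1, 3, 4, 8}. A clique must lie in a single bag of any decomposition, so no decomposition can have width below 3. Therefore the treewidth is 3.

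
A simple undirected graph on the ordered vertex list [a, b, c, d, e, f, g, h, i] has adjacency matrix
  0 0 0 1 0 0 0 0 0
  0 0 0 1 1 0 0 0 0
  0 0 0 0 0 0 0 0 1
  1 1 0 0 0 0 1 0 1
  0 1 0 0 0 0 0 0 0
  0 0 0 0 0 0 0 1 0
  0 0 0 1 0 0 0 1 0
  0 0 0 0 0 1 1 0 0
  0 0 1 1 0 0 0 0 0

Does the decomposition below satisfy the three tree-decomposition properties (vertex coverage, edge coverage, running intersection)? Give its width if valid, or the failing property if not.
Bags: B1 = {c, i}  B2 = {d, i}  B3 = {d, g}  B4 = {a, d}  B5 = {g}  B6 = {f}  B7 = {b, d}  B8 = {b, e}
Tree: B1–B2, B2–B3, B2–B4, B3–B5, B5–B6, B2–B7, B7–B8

No — vertex h appears in no bag.

A tree decomposition must satisfy three properties: every vertex lies in some bag; for every edge, both endpoints lie together in some bag; and for every vertex, the bags containing it form a connected subtree. Here vertex h appears in no bag, so the decomposition is invalid.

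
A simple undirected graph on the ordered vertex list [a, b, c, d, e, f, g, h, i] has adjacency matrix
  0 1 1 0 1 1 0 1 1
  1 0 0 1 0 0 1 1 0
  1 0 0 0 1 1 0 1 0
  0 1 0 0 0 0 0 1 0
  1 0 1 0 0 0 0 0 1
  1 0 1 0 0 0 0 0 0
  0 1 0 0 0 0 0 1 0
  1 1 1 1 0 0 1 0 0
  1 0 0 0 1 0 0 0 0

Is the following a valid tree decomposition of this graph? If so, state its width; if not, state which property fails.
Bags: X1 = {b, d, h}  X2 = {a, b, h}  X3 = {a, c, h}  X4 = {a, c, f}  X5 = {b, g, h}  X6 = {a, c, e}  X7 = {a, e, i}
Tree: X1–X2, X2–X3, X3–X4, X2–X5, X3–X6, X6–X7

Vertex coverage: the bags together contain {a, b, c, d, e, f, g, h, i}, the full vertex set. Edge coverage: each edge of G has both endpoints in at least one bag. Running intersection: for every vertex, the bags containing it form a connected subtree. All three properties hold, so this is a valid tree decomposition of width max|bag| − 1 = 2, and hence tw(G) ≤ 2.

Yes; width 2.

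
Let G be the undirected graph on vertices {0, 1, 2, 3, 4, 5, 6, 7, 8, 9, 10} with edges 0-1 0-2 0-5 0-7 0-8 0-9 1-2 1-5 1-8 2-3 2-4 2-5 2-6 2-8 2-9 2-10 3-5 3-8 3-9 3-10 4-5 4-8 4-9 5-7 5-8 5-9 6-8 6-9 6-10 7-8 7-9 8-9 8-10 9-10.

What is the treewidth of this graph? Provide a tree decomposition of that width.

Each bag holds 5 vertices, so the decomposition has width 4, which upper-bounds the treewidth. On the other hand G contains the 5-clique {0, 1, 2, 5, 8}. A clique must lie in a single bag of any decomposition, so no decomposition can have width below 4. The upper and lower bounds meet at 4, so that is the treewidth.

Treewidth 4.
One such decomposition:
Bags: B1 = {0, 2, 5, 8, 9}  B2 = {2, 3, 5, 8, 9}  B3 = {0, 1, 2, 5, 8}  B4 = {2, 3, 8, 9, 10}  B5 = {0, 5, 7, 8, 9}  B6 = {2, 6, 8, 9, 10}  B7 = {2, 4, 5, 8, 9}
Tree: B1–B2, B1–B3, B2–B4, B1–B5, B4–B6, B2–B7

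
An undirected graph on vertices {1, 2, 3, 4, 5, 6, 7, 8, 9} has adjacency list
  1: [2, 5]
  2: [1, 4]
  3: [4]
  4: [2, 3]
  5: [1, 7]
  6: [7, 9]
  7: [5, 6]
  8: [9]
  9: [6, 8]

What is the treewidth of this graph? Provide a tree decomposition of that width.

Treewidth 1.
Bags: B1 = {3, 4}  B2 = {2, 4}  B3 = {1, 2}  B4 = {1, 5}  B5 = {5, 7}  B6 = {6, 7}  B7 = {6, 9}  B8 = {8, 9}
Tree: B1–B2, B2–B3, B3–B4, B4–B5, B5–B6, B6–B7, B7–B8

Each bag holds 2 vertices, so the decomposition has width 1, which upper-bounds the treewidth. Any graph with an edge has treewidth ≥ 1, and G has the edge 3–4. The upper and lower bounds meet at 1, so that is the treewidth.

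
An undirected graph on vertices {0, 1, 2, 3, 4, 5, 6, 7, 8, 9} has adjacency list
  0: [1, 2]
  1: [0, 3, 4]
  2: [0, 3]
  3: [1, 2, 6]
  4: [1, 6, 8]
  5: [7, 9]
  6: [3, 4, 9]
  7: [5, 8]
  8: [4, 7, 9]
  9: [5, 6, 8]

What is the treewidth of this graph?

A width-2 tree decomposition is:
Bags: B1 = {5, 7, 9}  B2 = {7, 8, 9}  B3 = {6, 8, 9}  B4 = {4, 6, 8}  B5 = {3, 4, 6}  B6 = {1, 3, 4}  B7 = {1, 2, 3}  B8 = {0, 1, 2}
Tree: B1–B2, B2–B3, B3–B4, B4–B5, B5–B6, B6–B7, B7–B8
Each bag holds 3 vertices, so the decomposition has width 2, which upper-bounds the treewidth. Since 5–7–8–9–5 is a cycle in G, G is not acyclic. Forests are exactly the graphs of treewidth ≤ 1, so tw(G) ≥ 2. Therefore the treewidth is 2.

2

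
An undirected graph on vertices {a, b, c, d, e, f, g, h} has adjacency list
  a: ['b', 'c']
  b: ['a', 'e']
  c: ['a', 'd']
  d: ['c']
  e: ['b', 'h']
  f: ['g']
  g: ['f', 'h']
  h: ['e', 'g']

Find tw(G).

1

A width-1 tree decomposition is:
Bags: B1 = {c, d}  B2 = {a, c}  B3 = {a, b}  B4 = {b, e}  B5 = {e, h}  B6 = {g, h}  B7 = {f, g}
Tree: B1–B2, B2–B3, B3–B4, B4–B5, B5–B6, B6–B7
The largest bag has 2 vertices, giving width 1; this decomposition certifies tw(G) ≤ 1. Since G has at least one edge (e.g. d–c), it is not an edgeless graph, so tw(G) ≥ 1. Therefore the treewidth is 1.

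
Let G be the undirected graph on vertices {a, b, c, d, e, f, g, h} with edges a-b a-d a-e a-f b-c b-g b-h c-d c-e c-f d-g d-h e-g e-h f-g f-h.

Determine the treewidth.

4

A width-4 tree decomposition is:
Bags: B1 = {a, c, f, g, h}  B2 = {a, c, e, g, h}  B3 = {a, c, d, g, h}  B4 = {a, b, c, g, h}
Tree: B1–B2, B2–B3, B3–B4
Every bag has size at most 5, so the width is 5 − 1 = 4 and tw(G) ≤ 4. For the lower bound: the 5 vertex sets {a,f}, {e,h}, {c,d}, {g}, {b} are disjoint, each induces a connected subgraph, and every pair is joined by at least one edge of G. Contracting each set to a single vertex therefore yields K_{5} as a minor, and since treewidth is minor-monotone, tw(G) ≥ tw(K_{5}) = 4. Hence tw(G) = 4 exactly.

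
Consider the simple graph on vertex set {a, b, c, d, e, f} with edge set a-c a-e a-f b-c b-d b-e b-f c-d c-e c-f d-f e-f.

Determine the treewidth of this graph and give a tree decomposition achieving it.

Treewidth 3.
One such decomposition:
Bags: B1 = {b, c, d, f}  B2 = {b, c, e, f}  B3 = {a, c, e, f}
Tree: B1–B2, B2–B3

Each bag holds 4 vertices, so the decomposition has width 3, which upper-bounds the treewidth. On the other hand G contains the 4-clique {b, c, d, f}. A clique must lie in a single bag of any decomposition, so no decomposition can have width below 3. Hence tw(G) = 3 exactly.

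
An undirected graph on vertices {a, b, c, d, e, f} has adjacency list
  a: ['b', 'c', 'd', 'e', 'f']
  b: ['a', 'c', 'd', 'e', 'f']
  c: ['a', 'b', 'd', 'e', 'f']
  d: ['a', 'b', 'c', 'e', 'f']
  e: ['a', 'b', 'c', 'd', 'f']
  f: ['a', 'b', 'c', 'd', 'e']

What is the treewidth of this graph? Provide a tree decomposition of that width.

Treewidth 5.
Bags: B1 = {a, b, c, d, e, f}
Tree: (single bag)

A single bag containing all 6 vertices is trivially a valid decomposition of width 5. Conversely, {a, b, c, d, e, f} is a clique of size 6, and the vertices of any clique must share a bag in every tree decomposition; so some bag has ≥ 6 vertices and tw(G) ≥ 5. The upper and lower bounds meet at 5, so that is the treewidth.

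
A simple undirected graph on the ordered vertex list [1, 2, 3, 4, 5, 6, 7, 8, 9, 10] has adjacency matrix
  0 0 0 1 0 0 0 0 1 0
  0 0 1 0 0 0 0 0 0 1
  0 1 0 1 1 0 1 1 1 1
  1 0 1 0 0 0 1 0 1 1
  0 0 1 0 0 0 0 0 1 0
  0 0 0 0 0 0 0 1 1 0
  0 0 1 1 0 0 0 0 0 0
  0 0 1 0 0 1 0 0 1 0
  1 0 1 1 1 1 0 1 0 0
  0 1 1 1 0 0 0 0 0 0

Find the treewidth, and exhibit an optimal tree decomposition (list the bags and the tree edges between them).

Treewidth 2.
One optimal decomposition is:
Bags: B1 = {3, 8, 9}  B2 = {6, 8, 9}  B3 = {3, 4, 9}  B4 = {3, 5, 9}  B5 = {3, 4, 10}  B6 = {1, 4, 9}  B7 = {2, 3, 10}  B8 = {3, 4, 7}
Tree: B1–B2, B1–B3, B1–B4, B3–B5, B3–B6, B5–B7, B3–B8

Each bag holds 3 vertices, so the decomposition has width 2, which upper-bounds the treewidth. For the lower bound, the 3 vertices {1, 4, 9} are pairwise adjacent, and any tree decomposition puts a clique entirely inside one bag — forcing width ≥ 2. Therefore the treewidth is 2.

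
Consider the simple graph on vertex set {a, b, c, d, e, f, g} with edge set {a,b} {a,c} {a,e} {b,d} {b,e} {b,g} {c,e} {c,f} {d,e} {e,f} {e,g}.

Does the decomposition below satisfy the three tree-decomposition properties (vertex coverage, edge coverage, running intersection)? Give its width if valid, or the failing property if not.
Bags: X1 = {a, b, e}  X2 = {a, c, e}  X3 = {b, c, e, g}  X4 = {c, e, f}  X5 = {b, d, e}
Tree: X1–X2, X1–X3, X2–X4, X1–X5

A tree decomposition must satisfy three properties: every vertex lies in some bag; for every edge, both endpoints lie together in some bag; and for every vertex, the bags containing it form a connected subtree. Here bags containing vertex c are not connected in the tree, so the decomposition is invalid.

No — bags containing vertex c are not connected in the tree.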